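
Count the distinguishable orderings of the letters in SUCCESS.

Letters (C:2, E:1, S:3, U:1). Total letters: 7.
Permutations = 7!/(3! x 2!).

Final answer: 420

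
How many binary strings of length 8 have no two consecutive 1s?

Let a(n) count valid strings. If the last bit is 0 the prefix is any valid string of length n-1; if it is 1 the string must end in 01 with a valid prefix of length n-2. So a(n) = a(n-1) + a(n-2), a(1)=2, a(2)=3.
Computing successive values: a(1)=2, a(2)=3, a(3)=5, a(4)=8, a(5)=13, a(6)=21, a(7)=34, a(8)=55.

Final answer: 55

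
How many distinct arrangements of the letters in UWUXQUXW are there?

Letters (Q:1, U:3, W:2, X:2). Total letters: 8.
Permutations = 8!/(3! x 2! x 2!).

Final answer: 1680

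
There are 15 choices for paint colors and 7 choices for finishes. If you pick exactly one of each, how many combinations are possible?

By the multiplication principle: 15 x 7.

Final answer: 105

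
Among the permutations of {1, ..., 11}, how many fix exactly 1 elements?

Choose which 1 elements are fixed: C(11,1) = 11.
Derange the remaining 10 using D(j) = (j-1)(D(j-1) + D(j-2)), D(0)=1, D(1)=0: D(2)=1, D(3)=2, D(4)=9, D(5)=44, D(6)=265, D(7)=1854, D(8)=14833, D(9)=133496, D(10)=1334961.
Total: 11 x 1334961.

Final answer: C(11,1) D(10) = 14684571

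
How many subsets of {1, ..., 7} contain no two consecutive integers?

Let a(n) count such subsets of {1, ..., n}. Either n is excluded (a(n-1) ways) or n is included, forcing n-1 out (a(n-2) ways), so a(n) = a(n-1) + a(n-2) with a(1)=2, a(2)=3.
Iterating the recurrence: a(1)=2, a(2)=3, a(3)=5, a(4)=8, a(5)=13, a(6)=21, a(7)=34.

Final answer: 34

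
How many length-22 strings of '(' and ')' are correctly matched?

This is a standard Catalan-number count: the answer is C_n. Here n = 11 (pairs).
C_n = C(2n,n) - C(2n,n+1), so C_{11} = C(22,11) - C(22,12) = 705432 - 646646.

Final answer: C_{11} = 58786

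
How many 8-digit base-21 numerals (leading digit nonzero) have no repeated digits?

First digit: 20 (nonzero). Second: 20 (not first). Third: 19, etc.
Total: 20 x 20 x 19 x 18 x 17 x 16 x 15 x 14.

Final answer: 7814016000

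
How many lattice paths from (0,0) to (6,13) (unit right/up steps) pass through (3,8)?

Paths (0,0)->(3,8): C(11,8) = 165.
Paths (3,8)->(6,13): C(8,5) = 56.
By multiplication principle: 165 x 56.

Final answer: 9240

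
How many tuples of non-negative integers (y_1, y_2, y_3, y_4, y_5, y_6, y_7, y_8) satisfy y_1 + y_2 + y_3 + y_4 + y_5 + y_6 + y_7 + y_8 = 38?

Stars and bars with 38 stars and 7 bars:
C(38+8-1, 8-1) = C(45,7).

Final answer: C(45,7) = 45379620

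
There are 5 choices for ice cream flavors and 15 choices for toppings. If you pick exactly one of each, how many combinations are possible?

By the multiplication principle: 5 x 15.

Final answer: 75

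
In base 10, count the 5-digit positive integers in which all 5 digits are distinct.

The leading digit has 9 choices (anything but zero); the next has 9 (anything but the first), then 8, and so on, one fewer each time.
Total: 9 x 9 x 8 x 7 x 6.

Final answer: 27216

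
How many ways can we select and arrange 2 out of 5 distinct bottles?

P(5,2) = 5!/(5-2)! = 5!/3!.

Final answer: P(5,2) = 20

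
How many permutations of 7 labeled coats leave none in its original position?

Derangements satisfy D(n) = (n-1)(D(n-1) + D(n-2)), starting from D(0)=1, D(1)=0.
D(2) = 1 x (0 + 1) = 1
D(3) = 2 x (1 + 0) = 2
D(4) = 3 x (2 + 1) = 9
D(5) = 4 x (9 + 2) = 44
D(6) = 5 x (44 + 9) = 265
D(7) = 6 x (D(6) + D(5)) = 6 x (265 + 44)

Final answer: D(7) = 1854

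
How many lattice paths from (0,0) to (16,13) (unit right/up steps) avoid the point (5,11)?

Total paths to (16,13): C(29,13) = 67863915.
Paths through (5,11): C(16,11) x C(13,2) = 340704.
Avoiding (5,11): 67863915 - 340704.

Final answer: 67523211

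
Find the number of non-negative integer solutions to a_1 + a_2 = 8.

Stars and bars with 8 stars and 1 bars:
C(8+2-1, 2-1) = C(9,1).

Final answer: C(9,1) = 9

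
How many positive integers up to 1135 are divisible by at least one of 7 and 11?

Multiples of 7: 162. Multiples of 11: 103. Of both (lcm=77): 14.
By inclusion-exclusion: 162 + 103 - 14.

Final answer: 251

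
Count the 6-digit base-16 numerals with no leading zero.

Leading digit: 15 options (nonzero). Other 5 digit(s): 16 options each.
Total: 15 x 16^5.

Final answer: 15728640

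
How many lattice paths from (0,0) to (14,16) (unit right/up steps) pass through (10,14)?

Paths (0,0)->(10,14): C(24,14) = 1961256.
Paths (10,14)->(14,16): C(6,2) = 15.
By multiplication principle: 1961256 x 15.

Final answer: 29418840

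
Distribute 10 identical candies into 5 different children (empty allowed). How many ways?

Stars and bars: C(n+k-1, k-1) = C(14,4).

Final answer: C(14,4) = 1001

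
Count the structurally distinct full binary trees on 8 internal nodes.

The structures are counted by the Catalan number C_n. Here n = 8.
C_n = C(2n,n) - C(2n,n+1), so C_{8} = C(16,8) - C(16,9) = 12870 - 11440.

Final answer: C_{8} = 1430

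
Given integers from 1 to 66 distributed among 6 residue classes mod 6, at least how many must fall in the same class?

By pigeonhole with 66 objects and 6 categories: ceiling(66/6).

Final answer: 11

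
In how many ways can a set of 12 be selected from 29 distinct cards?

C(29,12) = 29!/(12! x 17!).

Final answer: \binom{29}{12} = 51895935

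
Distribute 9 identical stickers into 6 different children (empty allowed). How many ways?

Stars and bars: C(n+k-1, k-1) = C(14,5).

Final answer: C(14,5) = 2002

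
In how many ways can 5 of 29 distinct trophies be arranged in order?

P(29,5) = 29!/(29-5)! = 29!/24!.

Final answer: P(29,5) = 14250600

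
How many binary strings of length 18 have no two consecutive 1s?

A valid string ends in 0 (append to any length-(n-1) valid string) or in 01 (append to any length-(n-2) valid string), so a(n) = a(n-1) + a(n-2) with a(1)=2, a(2)=3.
Iterating the recurrence: a(1)=2, a(2)=3, a(3)=5, a(4)=8, a(5)=13, a(6)=21, a(7)=34, a(8)=55, a(9)=89, a(10)=144, a(11)=233, a(12)=377, a(13)=610, a(14)=987, a(15)=1597, a(16)=2584, a(17)=4181, a(18)=6765.

Final answer: 6765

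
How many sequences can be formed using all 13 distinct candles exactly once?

The number of ways to arrange 13 distinct objects is 13!.

Final answer: 13! = 6227020800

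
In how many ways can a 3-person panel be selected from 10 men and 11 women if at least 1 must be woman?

Sum over valid woman counts:
C(11,1)C(10,2) = 495
C(11,2)C(10,1) = 550
C(11,3)C(10,0) = 165
Total: 495 + 550 + 165.

Final answer: 1210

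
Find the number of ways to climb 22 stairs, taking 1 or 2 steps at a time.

Let f(n) count the ways. The last step is size 1 or 2, so f(n) = f(n-1) + f(n-2) with f(1)=1, f(2)=2.
Computing successive values: f(1)=1, f(2)=2, f(3)=3, f(4)=5, f(5)=8, f(6)=13, f(7)=21, f(8)=34, f(9)=55, f(10)=89, f(11)=144, f(12)=233, f(13)=377, f(14)=610, f(15)=987, f(16)=1597, f(17)=2584, f(18)=4181, f(19)=6765, f(20)=10946, f(21)=17711, f(22)=28657.

Final answer: 28657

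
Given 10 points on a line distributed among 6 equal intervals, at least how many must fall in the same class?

By pigeonhole with 10 objects and 6 categories: ceiling(10/6).

Final answer: 2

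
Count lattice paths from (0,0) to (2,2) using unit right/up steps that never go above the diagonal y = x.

Total monotonic paths to (2,2): C(4,2) = 6.
By the reflection principle, paths that go above the diagonal number C(4,3) = 4.
Valid Dyck paths: 6 - 4.
(Check: C(4,2) - C(4,3) = C(4,2)/3, the Catalan number C_{2}.)

Final answer: C_{2} = 2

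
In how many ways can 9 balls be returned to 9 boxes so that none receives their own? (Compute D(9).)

Derangements satisfy D(n) = (n-1)(D(n-1) + D(n-2)), starting from D(0)=1, D(1)=0.
D(2) = 1 x (0 + 1) = 1
D(3) = 2 x (1 + 0) = 2
D(4) = 3 x (2 + 1) = 9
D(5) = 4 x (9 + 2) = 44
D(6) = 5 x (44 + 9) = 265
D(7) = 6 x (265 + 44) = 1854
D(8) = 7 x (1854 + 265) = 14833
D(9) = 8 x (D(8) + D(7)) = 8 x (14833 + 1854)

Final answer: D(9) = 133496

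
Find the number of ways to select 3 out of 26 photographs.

C(26,3) = 26!/(3! x 23!).

Final answer: \binom{26}{3} = 2600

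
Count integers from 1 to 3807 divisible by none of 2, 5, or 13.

|div by 2|=1903, |div by 5|=761, |div by 13|=292.
|div by 2&5|=380, |div by 2&13|=146, |div by 5&13|=58, |div by all|=29.
By inclusion-exclusion, divisible by at least one: 1903+761+292-380-146-58+29 = 2401.
Not divisible by any: 3807 - 2401.

Final answer: 1406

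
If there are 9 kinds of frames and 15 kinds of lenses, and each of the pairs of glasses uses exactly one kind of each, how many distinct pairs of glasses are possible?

By the multiplication principle: 9 x 15.

Final answer: 135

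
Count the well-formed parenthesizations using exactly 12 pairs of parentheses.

This is counted by the nth Catalan number C_n. Here n = 12 (pairs).
C_n = C(2n,n)/(n+1), so C_{12} = C(24,12)/13 = 2704156/13.

Final answer: C_{12} = 208012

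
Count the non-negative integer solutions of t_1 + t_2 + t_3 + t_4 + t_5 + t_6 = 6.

Stars and bars with 6 stars and 5 bars:
C(6+6-1, 6-1) = C(11,5).

Final answer: C(11,5) = 462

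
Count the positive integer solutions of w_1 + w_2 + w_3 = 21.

Substitute w'_i = w_i - 1 (so w'_i >= 0). Then sum w'_i = 21 - 3 = 18.
Stars and bars: C(18+3-1, 3-1) = C(20,2).

Final answer: C(20,2) = 190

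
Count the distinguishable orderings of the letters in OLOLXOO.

Letters (L:2, O:4, X:1). Total letters: 7.
Permutations = 7!/(4! x 2!).

Final answer: 105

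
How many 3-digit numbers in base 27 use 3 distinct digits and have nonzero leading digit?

The leading digit has 26 choices (anything but zero); the next has 26 (anything but the first), then 25, and so on, one fewer each time.
Total: 26 x 26 x 25.

Final answer: 16900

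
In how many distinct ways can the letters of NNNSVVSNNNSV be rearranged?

Letters (N:6, S:3, V:3). Total letters: 12.
Permutations = 12!/(6! x 3! x 3!).

Final answer: 18480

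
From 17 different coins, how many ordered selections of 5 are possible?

P(17,5) = 17!/(17-5)! = 17!/12!.

Final answer: P(17,5) = 742560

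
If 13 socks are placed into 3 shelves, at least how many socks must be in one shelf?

By the pigeonhole principle: ceiling(13/3).

Final answer: 5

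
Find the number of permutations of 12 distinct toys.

The number of ways to arrange 12 distinct objects is 12!.

Final answer: 12! = 479001600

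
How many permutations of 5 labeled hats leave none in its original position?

D(n) = (n-1)(D(n-1) + D(n-2)), D(0)=1, D(1)=0.
D(2) = 1 x (0 + 1) = 1
D(3) = 2 x (1 + 0) = 2
D(4) = 3 x (2 + 1) = 9
D(5) = 4 x (D(4) + D(3)) = 4 x (9 + 2)

Final answer: D(5) = 44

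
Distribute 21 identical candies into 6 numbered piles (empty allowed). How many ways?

Stars and bars: C(n+k-1, k-1) = C(26,5).

Final answer: C(26,5) = 65780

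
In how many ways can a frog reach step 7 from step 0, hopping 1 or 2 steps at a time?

Condition on the final move: it is a 1-step (f(n-1) ways to get there) or a 2-step (f(n-2) ways), so f(n) = f(n-1) + f(n-2), with f(1)=1, f(2)=2.
Iterating the recurrence: f(1)=1, f(2)=2, f(3)=3, f(4)=5, f(5)=8, f(6)=13, f(7)=21.

Final answer: 21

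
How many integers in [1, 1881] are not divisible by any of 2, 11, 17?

|div by 2|=940, |div by 11|=171, |div by 17|=110.
|div by 2&11|=85, |div by 2&17|=55, |div by 11&17|=10, |div by all|=5.
By inclusion-exclusion, divisible by at least one: 940+171+110-85-55-10+5 = 1076.
Not divisible by any: 1881 - 1076.

Final answer: 805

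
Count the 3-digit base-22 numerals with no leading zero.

In base 22, the leading digit has 21 choices (1..21); each of the remaining 2 digits has 22 choices.
Total: 21 x 22^2.

Final answer: 10164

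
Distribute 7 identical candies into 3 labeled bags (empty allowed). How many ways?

Stars and bars: C(n+k-1, k-1) = C(9,2).

Final answer: C(9,2) = 36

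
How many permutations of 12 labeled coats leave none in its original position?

D(n) = (n-1)(D(n-1) + D(n-2)), D(0)=1, D(1)=0.
D(2) = 1 x (0 + 1) = 1
D(3) = 2 x (1 + 0) = 2
D(4) = 3 x (2 + 1) = 9
D(5) = 4 x (9 + 2) = 44
D(6) = 5 x (44 + 9) = 265
D(7) = 6 x (265 + 44) = 1854
D(8) = 7 x (1854 + 265) = 14833
D(9) = 8 x (14833 + 1854) = 133496
D(10) = 9 x (133496 + 14833) = 1334961
D(11) = 10 x (1334961 + 133496) = 14684570
D(12) = 11 x (D(11) + D(10)) = 11 x (14684570 + 1334961)

Final answer: D(12) = 176214841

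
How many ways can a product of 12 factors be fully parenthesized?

The structures are counted by the Catalan number C_n. Here n = 12 - 1 = 11.
C_n = C(2n,n)/(n+1), so C_{11} = C(22,11)/12 = 705432/12.

Final answer: C_{11} = 58786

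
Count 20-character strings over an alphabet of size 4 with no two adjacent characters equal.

First character: 4 choices. Each subsequent: 3 choices (must differ from the previous one).
Total: 4 x 3^19.

Final answer: 4 x 3^{19} = 4649045868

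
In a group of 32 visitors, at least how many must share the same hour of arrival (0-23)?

There are 24 possible values for hour of arrival (0-23). With 32 visitors and 24 categories, by pigeonhole: ceiling(32/24).

Final answer: 2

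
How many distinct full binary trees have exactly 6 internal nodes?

This is counted by the nth Catalan number C_n. Here n = 6.
C_n = C(2n,n)/(n+1), so C_{6} = C(12,6)/7 = 924/7.

Final answer: C_{6} = 132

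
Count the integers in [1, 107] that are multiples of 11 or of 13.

Multiples of 11: 9. Multiples of 13: 8. Of both (lcm=143): 0.
By inclusion-exclusion: 9 + 8 - 0.

Final answer: 17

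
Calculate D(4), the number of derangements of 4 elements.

Use the recurrence D(n) = (n-1)(D(n-1) + D(n-2)) with D(0)=1, D(1)=0.
D(2) = 1 x (0 + 1) = 1
D(3) = 2 x (1 + 0) = 2
D(4) = 3 x (D(3) + D(2)) = 3 x (2 + 1)

Final answer: D(4) = 9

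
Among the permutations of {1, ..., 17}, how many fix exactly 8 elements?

Choose which 8 elements are fixed: C(17,8) = 24310.
Derange the remaining 9 using D(j) = (j-1)(D(j-1) + D(j-2)), D(0)=1, D(1)=0: D(2)=1, D(3)=2, D(4)=9, D(5)=44, D(6)=265, D(7)=1854, D(8)=14833, D(9)=133496.
Total: 24310 x 133496.

Final answer: C(17,8) D(9) = 3245287760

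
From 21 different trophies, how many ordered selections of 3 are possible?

P(21,3) = 21!/(21-3)! = 21!/18!.

Final answer: P(21,3) = 7980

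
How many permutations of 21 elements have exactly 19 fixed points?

Choose which 19 elements are fixed: C(21,19) = 210.
Derange the remaining 2 using D(j) = (j-1)(D(j-1) + D(j-2)), D(0)=1, D(1)=0: D(2)=1.
Total: 210 x 1.

Final answer: C(21,19) D(2) = 210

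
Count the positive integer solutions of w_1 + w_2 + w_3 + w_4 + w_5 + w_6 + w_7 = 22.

Substitute w'_i = w_i - 1 (so w'_i >= 0). Then sum w'_i = 22 - 7 = 15.
Stars and bars: C(15+7-1, 7-1) = C(21,6).

Final answer: C(21,6) = 54264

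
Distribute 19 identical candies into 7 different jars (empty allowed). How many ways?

Stars and bars: C(n+k-1, k-1) = C(25,6).

Final answer: C(25,6) = 177100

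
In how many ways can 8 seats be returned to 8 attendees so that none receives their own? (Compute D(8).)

Use the recurrence D(n) = (n-1)(D(n-1) + D(n-2)) with D(0)=1, D(1)=0.
D(2) = 1 x (0 + 1) = 1
D(3) = 2 x (1 + 0) = 2
D(4) = 3 x (2 + 1) = 9
D(5) = 4 x (9 + 2) = 44
D(6) = 5 x (44 + 9) = 265
D(7) = 6 x (265 + 44) = 1854
D(8) = 7 x (D(7) + D(6)) = 7 x (1854 + 265)

Final answer: D(8) = 14833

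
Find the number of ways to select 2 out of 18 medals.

C(18,2) = 18!/(2! x (18-2)!).

Final answer: C(18,2) = 153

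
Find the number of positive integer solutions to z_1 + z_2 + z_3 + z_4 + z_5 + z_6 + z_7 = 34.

Substitute z'_i = z_i - 1 (so z'_i >= 0). Then sum z'_i = 34 - 7 = 27.
Stars and bars: C(27+7-1, 7-1) = C(33,6).

Final answer: C(33,6) = 1107568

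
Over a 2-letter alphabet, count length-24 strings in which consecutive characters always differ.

First character: 2 choices. Each subsequent: 1 choices (must differ from the previous one).
Total: 2 x 1^23.

Final answer: 2 x 1^{23} = 2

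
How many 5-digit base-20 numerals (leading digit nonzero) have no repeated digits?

First digit: 19 (nonzero). Second: 19 (not first). Third: 18, etc.
Total: 19 x 19 x 18 x 17 x 16.

Final answer: 1767456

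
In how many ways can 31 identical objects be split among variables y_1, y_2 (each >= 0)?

Stars and bars with 31 stars and 1 bars:
C(31+2-1, 2-1) = C(32,1).

Final answer: C(32,1) = 32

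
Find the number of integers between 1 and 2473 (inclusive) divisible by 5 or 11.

Multiples of 5: 494. Multiples of 11: 224. Of both (lcm=55): 44.
By inclusion-exclusion: 494 + 224 - 44.

Final answer: 674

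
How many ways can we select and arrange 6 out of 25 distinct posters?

P(25,6) = 25!/(25-6)! = 25!/19!.

Final answer: P(25,6) = 127512000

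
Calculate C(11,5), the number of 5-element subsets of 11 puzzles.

C(11,5) = 11!/(5! x 6!).

Final answer: \binom{11}{5} = 462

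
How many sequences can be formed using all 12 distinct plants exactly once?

The number of ways to arrange 12 distinct objects is 12!.

Final answer: 12! = 479001600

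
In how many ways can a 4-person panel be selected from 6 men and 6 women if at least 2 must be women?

Sum over valid woman counts:
C(6,2)C(6,2) = 225
C(6,3)C(6,1) = 120
C(6,4)C(6,0) = 15
Total: 225 + 120 + 15.

Final answer: 360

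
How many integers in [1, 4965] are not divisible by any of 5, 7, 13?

|div by 5|=993, |div by 7|=709, |div by 13|=381.
|div by 5&7|=141, |div by 5&13|=76, |div by 7&13|=54, |div by all|=10.
By inclusion-exclusion, divisible by at least one: 993+709+381-141-76-54+10 = 1822.
Not divisible by any: 4965 - 1822.

Final answer: 3143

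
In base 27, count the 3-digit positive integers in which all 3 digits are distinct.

The leading digit has 26 choices (anything but zero); the next has 26 (anything but the first), then 25, and so on, one fewer each time.
Total: 26 x 26 x 25.

Final answer: 16900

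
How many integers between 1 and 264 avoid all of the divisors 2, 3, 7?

|div by 2|=132, |div by 3|=88, |div by 7|=37.
|div by 2&3|=44, |div by 2&7|=18, |div by 3&7|=12, |div by all|=6.
By inclusion-exclusion, divisible by at least one: 132+88+37-44-18-12+6 = 189.
Not divisible by any: 264 - 189.

Final answer: 75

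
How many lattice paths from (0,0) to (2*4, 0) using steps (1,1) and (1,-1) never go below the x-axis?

Total monotonic paths to (4,4): C(8,4) = 70.
Paths that cross above y=x (reflection bijection): C(8,5) = 56.
Valid Dyck paths: 70 - 56.
(This is the Catalan number C_{4}.)

Final answer: C_{4} = 14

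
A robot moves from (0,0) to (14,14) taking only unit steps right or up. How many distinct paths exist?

Each path has 14 right steps and 14 up steps in some order (28 steps total).
Choose which 14 of the 28 steps are up: C(28,14).

Final answer: C(28,14) = 40116600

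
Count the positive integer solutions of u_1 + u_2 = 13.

Substitute u'_i = u_i - 1 (so u'_i >= 0). Then sum u'_i = 13 - 2 = 11.
Stars and bars: C(11+2-1, 2-1) = C(12,1).

Final answer: C(12,1) = 12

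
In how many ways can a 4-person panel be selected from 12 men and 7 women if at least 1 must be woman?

Sum over valid woman counts:
C(7,1)C(12,3) = 1540
C(7,2)C(12,2) = 1386
C(7,3)C(12,1) = 420
C(7,4)C(12,0) = 35
Total: 1540 + 1386 + 420 + 35.

Final answer: 3381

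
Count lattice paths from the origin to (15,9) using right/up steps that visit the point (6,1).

Paths (0,0)->(6,1): C(7,1) = 7.
Paths (6,1)->(15,9): C(17,8) = 24310.
By multiplication principle: 7 x 24310.

Final answer: 170170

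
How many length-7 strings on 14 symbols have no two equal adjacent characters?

Let g(n) count such strings. g(1) = 14, and each valid string of length n-1 extends in 13 ways (any symbol but the last), so g(n) = 13 g(n-1).
Total: g(7) = 14 x 13^6.

Final answer: 14 x 13^{6} = 67575326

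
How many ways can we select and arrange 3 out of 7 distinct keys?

P(7,3) = 7!/(7-3)! = 7!/4!.

Final answer: P(7,3) = 210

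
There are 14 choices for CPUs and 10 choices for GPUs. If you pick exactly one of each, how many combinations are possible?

By the multiplication principle: 14 x 10.

Final answer: 140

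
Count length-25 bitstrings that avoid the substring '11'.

Classify by the final bit: ...0 gives a(n-1) strings, ...01 gives a(n-2) strings. Thus a(n) = a(n-1) + a(n-2) with a(1)=2, a(2)=3.
Iterating the recurrence: a(1)=2, a(2)=3, a(3)=5, a(4)=8, a(5)=13, a(6)=21, a(7)=34, a(8)=55, a(9)=89, a(10)=144, a(11)=233, a(12)=377, a(13)=610, a(14)=987, a(15)=1597, a(16)=2584, a(17)=4181, a(18)=6765, a(19)=10946, a(20)=17711, a(21)=28657, a(22)=46368, a(23)=75025, a(24)=121393, a(25)=196418.

Final answer: 196418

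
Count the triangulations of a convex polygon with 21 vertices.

The structures are counted by the Catalan number C_n. Here n = 21 - 2 = 19.
C_n = (2n)!/(n!(n+1)!), so C_{19} = 38!/(19! x 20!) = C(38,19)/20 = 35345263800/20.

Final answer: C_{19} = 1767263190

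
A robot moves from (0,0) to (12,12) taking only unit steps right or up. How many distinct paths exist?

Each path has 12 right steps and 12 up steps in some order (24 steps total).
Choose which 12 of the 24 steps are up: C(24,12).

Final answer: C(24,12) = 2704156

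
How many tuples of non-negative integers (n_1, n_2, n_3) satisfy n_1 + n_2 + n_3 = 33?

Stars and bars with 33 stars and 2 bars:
C(33+3-1, 3-1) = C(35,2).

Final answer: C(35,2) = 595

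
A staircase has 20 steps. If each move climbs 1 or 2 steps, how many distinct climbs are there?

Let f(n) count the ways. The last step is size 1 or 2, so f(n) = f(n-1) + f(n-2) with f(1)=1, f(2)=2.
Building up term by term: f(1)=1, f(2)=2, f(3)=3, f(4)=5, f(5)=8, f(6)=13, f(7)=21, f(8)=34, f(9)=55, f(10)=89, f(11)=144, f(12)=233, f(13)=377, f(14)=610, f(15)=987, f(16)=1597, f(17)=2584, f(18)=4181, f(19)=6765, f(20)=10946.

Final answer: 10946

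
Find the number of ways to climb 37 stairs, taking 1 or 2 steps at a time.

Let f(n) be the number of climbs. Removing the last move (1 or 2 steps) gives f(n) = f(n-1) + f(n-2); base cases f(1)=1, f(2)=2.
Building up term by term: f(1)=1, f(2)=2, f(3)=3, f(4)=5, f(5)=8, f(6)=13, f(7)=21, f(8)=34, f(9)=55, f(10)=89, f(11)=144, f(12)=233, f(13)=377, f(14)=610, f(15)=987, f(16)=1597, f(17)=2584, f(18)=4181, f(19)=6765, f(20)=10946, f(21)=17711, f(22)=28657, f(23)=46368, f(24)=75025, f(25)=121393, f(26)=196418, f(27)=317811, f(28)=514229, f(29)=832040, f(30)=1346269, f(31)=2178309, f(32)=3524578, f(33)=5702887, f(34)=9227465, f(35)=14930352, f(36)=24157817, f(37)=39088169.

Final answer: 39088169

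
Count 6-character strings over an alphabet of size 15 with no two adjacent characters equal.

First character: 15 choices. Each subsequent: 14 choices (must differ from the previous one).
Total: 15 x 14^5.

Final answer: 15 x 14^{5} = 8067360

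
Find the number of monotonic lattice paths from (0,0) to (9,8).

Each path has 9 right steps and 8 up steps in some order (17 steps total).
Choose which 8 of the 17 steps are up: C(17,8).

Final answer: C(17,8) = 24310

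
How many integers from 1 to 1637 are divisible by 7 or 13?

Multiples of 7: 233. Multiples of 13: 125. Of both (lcm=91): 17.
By inclusion-exclusion: 233 + 125 - 17.

Final answer: 341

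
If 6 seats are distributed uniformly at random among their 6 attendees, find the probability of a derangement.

D(n) = (n-1)(D(n-1) + D(n-2)), D(0)=1, D(1)=0.
Building up: D(2)=1, D(3)=2, D(4)=9, D(5)=44, D(6)=265.
Total arrangements: 6! = 720.
Probability = D(6)/6! = 53/144.

Final answer: D(6)/6! = 265/720 = 0.368056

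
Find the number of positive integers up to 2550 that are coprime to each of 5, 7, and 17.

|div by 5|=510, |div by 7|=364, |div by 17|=150.
|div by 5&7|=72, |div by 5&17|=30, |div by 7&17|=21, |div by all|=4.
By inclusion-exclusion, divisible by at least one: 510+364+150-72-30-21+4 = 905.
Not divisible by any: 2550 - 905.

Final answer: 1645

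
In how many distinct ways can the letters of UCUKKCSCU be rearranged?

Letters (C:3, K:2, S:1, U:3). Total letters: 9.
Permutations = 9!/(3! x 3! x 2!).

Final answer: 5040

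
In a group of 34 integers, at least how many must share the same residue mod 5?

There are 5 possible values for residue mod 5. With 34 integers and 5 categories, by pigeonhole: ceiling(34/5).

Final answer: 7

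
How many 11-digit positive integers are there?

The leading digit cannot be 0 (9 options); the other 10 digits can be anything (10 options each).
Total: 9 x 10^10.

Final answer: 90000000000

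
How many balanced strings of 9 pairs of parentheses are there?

The structures are counted by the Catalan number C_n. Here n = 9 (pairs).
Using C_0 = 1 and C_(k+1) = C_k x 2(2k+1)/(k+2), build up term by term: C_1=1, C_2=2, C_3=5, C_4=14, C_5=42, C_6=132, C_7=429, C_8=1430, C_9=4862.

Final answer: C_{9} = 4862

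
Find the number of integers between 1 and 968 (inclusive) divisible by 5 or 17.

Multiples of 5: 193. Multiples of 17: 56. Of both (lcm=85): 11.
By inclusion-exclusion: 193 + 56 - 11.

Final answer: 238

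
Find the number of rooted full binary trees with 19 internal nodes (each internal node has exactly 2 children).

The structures are counted by the Catalan number C_n. Here n = 19.
C_n = (2n)!/(n!(n+1)!), so C_{19} = 38!/(19! x 20!) = C(38,19)/20 = 35345263800/20.

Final answer: C_{19} = 1767263190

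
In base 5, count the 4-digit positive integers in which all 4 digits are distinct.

First digit: 4 (nonzero). Second: 4 (not first). Third: 3, etc.
Total: 4 x 4 x 3 x 2.

Final answer: 96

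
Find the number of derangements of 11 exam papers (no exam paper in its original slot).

Use the recurrence D(n) = (n-1)(D(n-1) + D(n-2)) with D(0)=1, D(1)=0.
D(2) = 1 x (0 + 1) = 1
D(3) = 2 x (1 + 0) = 2
D(4) = 3 x (2 + 1) = 9
D(5) = 4 x (9 + 2) = 44
D(6) = 5 x (44 + 9) = 265
D(7) = 6 x (265 + 44) = 1854
D(8) = 7 x (1854 + 265) = 14833
D(9) = 8 x (14833 + 1854) = 133496
D(10) = 9 x (133496 + 14833) = 1334961
D(11) = 10 x (D(10) + D(9)) = 10 x (1334961 + 133496)

Final answer: D(11) = 14684570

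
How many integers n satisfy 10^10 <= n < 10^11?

The leading digit cannot be 0 (9 options); the other 10 digits can be anything (10 options each).
Total: 9 x 10^10.

Final answer: 90000000000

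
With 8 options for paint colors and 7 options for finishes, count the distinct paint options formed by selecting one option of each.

By the multiplication principle: 8 x 7.

Final answer: 56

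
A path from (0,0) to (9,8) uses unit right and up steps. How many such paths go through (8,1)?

Paths (0,0)->(8,1): C(9,1) = 9.
Paths (8,1)->(9,8): C(8,7) = 8.
By multiplication principle: 9 x 8.

Final answer: 72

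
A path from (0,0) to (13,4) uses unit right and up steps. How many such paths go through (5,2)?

Paths (0,0)->(5,2): C(7,2) = 21.
Paths (5,2)->(13,4): C(10,2) = 45.
By multiplication principle: 21 x 45.

Final answer: 945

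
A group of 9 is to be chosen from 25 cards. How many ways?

C(25,9) = 25!/(9! x 16!).

Final answer: \binom{25}{9} = 2042975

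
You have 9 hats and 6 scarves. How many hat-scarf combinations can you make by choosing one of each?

By the multiplication principle: 9 x 6.

Final answer: 54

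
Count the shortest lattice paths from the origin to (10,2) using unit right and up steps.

Each path has 10 right steps and 2 up steps in some order (12 steps total).
Choose which 2 of the 12 steps are up: C(12,2).

Final answer: C(12,2) = 66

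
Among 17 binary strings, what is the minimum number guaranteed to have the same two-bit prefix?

There are 4 possible values for two-bit prefix. With 17 binary strings and 4 categories, by pigeonhole: ceiling(17/4).

Final answer: 5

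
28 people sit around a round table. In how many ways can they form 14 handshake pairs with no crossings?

This is a standard Catalan-number count: the answer is C_n. Here n = 28/2 = 14.
C_n = C(2n,n)/(n+1), so C_{14} = C(28,14)/15 = 40116600/15.

Final answer: C_{14} = 2674440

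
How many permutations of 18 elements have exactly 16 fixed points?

Choose which 16 elements are fixed: C(18,16) = 153.
Derange the remaining 2 using D(j) = (j-1)(D(j-1) + D(j-2)), D(0)=1, D(1)=0: D(2)=1.
Total: 153 x 1.

Final answer: C(18,16) D(2) = 153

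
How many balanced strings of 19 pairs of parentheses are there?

This is counted by the nth Catalan number C_n. Here n = 19 (pairs).
Using C_0 = 1 and C_(k+1) = C_k x 2(2k+1)/(k+2), build up term by term: C_1=1, C_2=2, C_3=5, C_4=14, C_5=42, C_6=132, C_7=429, C_8=1430, C_9=4862, C_10=16796, C_11=58786, C_12=208012, C_13=742900, C_14=2674440, C_15=9694845, C_16=35357670, C_17=129644790, C_18=477638700, C_19=1767263190.

Final answer: C_{19} = 1767263190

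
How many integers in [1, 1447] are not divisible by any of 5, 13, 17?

|div by 5|=289, |div by 13|=111, |div by 17|=85.
|div by 5&13|=22, |div by 5&17|=17, |div by 13&17|=6, |div by all|=1.
By inclusion-exclusion, divisible by at least one: 289+111+85-22-17-6+1 = 441.
Not divisible by any: 1447 - 441.

Final answer: 1006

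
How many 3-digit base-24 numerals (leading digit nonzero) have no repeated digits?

The leading digit has 23 choices (anything but zero); the next has 23 (anything but the first), then 22, and so on, one fewer each time.
Total: 23 x 23 x 22.

Final answer: 11638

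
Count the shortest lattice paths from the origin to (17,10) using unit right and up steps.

Each path has 17 right steps and 10 up steps in some order (27 steps total).
Choose which 10 of the 27 steps are up: C(27,10).

Final answer: C(27,10) = 8436285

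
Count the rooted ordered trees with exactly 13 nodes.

The structures are counted by the Catalan number C_n. Here n = 13 - 1 = 12.
C_n = (2n)!/(n!(n+1)!), so C_{12} = 24!/(12! x 13!) = C(24,12)/13 = 2704156/13.

Final answer: C_{12} = 208012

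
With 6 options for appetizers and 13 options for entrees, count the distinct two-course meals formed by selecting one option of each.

By the multiplication principle: 6 x 13.

Final answer: 78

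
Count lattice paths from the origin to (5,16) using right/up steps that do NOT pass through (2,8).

Total paths to (5,16): C(21,16) = 20349.
Paths through (2,8): C(10,8) x C(11,8) = 7425.
Avoiding (2,8): 20349 - 7425.

Final answer: 12924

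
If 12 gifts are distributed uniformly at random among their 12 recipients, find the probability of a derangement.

D(n) = (n-1)(D(n-1) + D(n-2)), D(0)=1, D(1)=0.
Building up: D(2)=1, D(3)=2, D(4)=9, D(5)=44, D(6)=265, D(7)=1854, D(8)=14833, D(9)=133496, D(10)=1334961, D(11)=14684570, D(12)=176214841.
Total arrangements: 12! = 479001600.
Probability = D(12)/12! = 16019531/43545600.

Final answer: D(12)/12! = 176214841/479001600 = 0.367879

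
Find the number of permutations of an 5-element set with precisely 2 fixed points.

Choose which 2 elements are fixed: C(5,2) = 10.
Derange the remaining 3 using D(j) = (j-1)(D(j-1) + D(j-2)), D(0)=1, D(1)=0: D(2)=1, D(3)=2.
Total: 10 x 2.

Final answer: C(5,2) D(3) = 20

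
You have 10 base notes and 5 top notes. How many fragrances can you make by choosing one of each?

By the multiplication principle: 10 x 5.

Final answer: 50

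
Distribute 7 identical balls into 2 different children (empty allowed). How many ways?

Stars and bars: C(n+k-1, k-1) = C(8,1).

Final answer: C(8,1) = 8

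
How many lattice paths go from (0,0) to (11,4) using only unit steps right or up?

Each path has 11 right steps and 4 up steps in some order (15 steps total).
Choose which 4 of the 15 steps are up: C(15,4).

Final answer: C(15,4) = 1365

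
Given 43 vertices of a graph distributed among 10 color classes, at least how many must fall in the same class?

By pigeonhole with 43 objects and 10 categories: ceiling(43/10).

Final answer: 5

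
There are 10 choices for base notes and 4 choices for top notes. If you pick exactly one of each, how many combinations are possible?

By the multiplication principle: 10 x 4.

Final answer: 40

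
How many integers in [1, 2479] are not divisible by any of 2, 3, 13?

|div by 2|=1239, |div by 3|=826, |div by 13|=190.
|div by 2&3|=413, |div by 2&13|=95, |div by 3&13|=63, |div by all|=31.
By inclusion-exclusion, divisible by at least one: 1239+826+190-413-95-63+31 = 1715.
Not divisible by any: 2479 - 1715.

Final answer: 764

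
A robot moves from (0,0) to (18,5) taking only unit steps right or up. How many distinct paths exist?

Each path has 18 right steps and 5 up steps in some order (23 steps total).
Choose which 5 of the 23 steps are up: C(23,5).

Final answer: C(23,5) = 33649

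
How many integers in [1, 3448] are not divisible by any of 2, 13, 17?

|div by 2|=1724, |div by 13|=265, |div by 17|=202.
|div by 2&13|=132, |div by 2&17|=101, |div by 13&17|=15, |div by all|=7.
By inclusion-exclusion, divisible by at least one: 1724+265+202-132-101-15+7 = 1950.
Not divisible by any: 3448 - 1950.

Final answer: 1498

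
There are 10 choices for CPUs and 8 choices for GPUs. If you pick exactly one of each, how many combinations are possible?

By the multiplication principle: 10 x 8.

Final answer: 80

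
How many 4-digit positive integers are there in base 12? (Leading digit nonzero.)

In base 12, the leading digit has 11 choices (1..11); each of the remaining 3 digits has 12 choices.
Total: 11 x 12^3.

Final answer: 19008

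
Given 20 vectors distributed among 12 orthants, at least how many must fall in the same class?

By pigeonhole with 20 objects and 12 categories: ceiling(20/12).

Final answer: 2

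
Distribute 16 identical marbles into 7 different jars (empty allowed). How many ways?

Stars and bars: C(n+k-1, k-1) = C(22,6).

Final answer: C(22,6) = 74613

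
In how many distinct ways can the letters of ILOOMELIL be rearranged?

Letters (E:1, I:2, L:3, M:1, O:2). Total letters: 9.
Permutations = 9!/(3! x 2! x 2!).

Final answer: 15120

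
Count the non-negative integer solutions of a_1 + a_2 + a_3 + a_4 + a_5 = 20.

Stars and bars with 20 stars and 4 bars:
C(20+5-1, 5-1) = C(24,4).

Final answer: C(24,4) = 10626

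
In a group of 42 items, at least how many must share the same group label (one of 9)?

There are 9 possible values for group label (one of 9). With 42 items and 9 categories, by pigeonhole: ceiling(42/9).

Final answer: 5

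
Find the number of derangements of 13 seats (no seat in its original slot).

Derangements satisfy D(n) = (n-1)(D(n-1) + D(n-2)), starting from D(0)=1, D(1)=0.
D(2) = 1 x (0 + 1) = 1
D(3) = 2 x (1 + 0) = 2
D(4) = 3 x (2 + 1) = 9
D(5) = 4 x (9 + 2) = 44
D(6) = 5 x (44 + 9) = 265
D(7) = 6 x (265 + 44) = 1854
D(8) = 7 x (1854 + 265) = 14833
D(9) = 8 x (14833 + 1854) = 133496
D(10) = 9 x (133496 + 14833) = 1334961
D(11) = 10 x (1334961 + 133496) = 14684570
D(12) = 11 x (14684570 + 1334961) = 176214841
D(13) = 12 x (D(12) + D(11)) = 12 x (176214841 + 14684570)

Final answer: D(13) = 2290792932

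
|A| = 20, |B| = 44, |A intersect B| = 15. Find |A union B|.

|A union B| = |A| + |B| - |A intersect B| = 20 + 44 - 15.

Final answer: 49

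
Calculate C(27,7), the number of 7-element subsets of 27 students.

C(27,7) = 27!/(7! x 20!).

Final answer: \binom{27}{7} = 888030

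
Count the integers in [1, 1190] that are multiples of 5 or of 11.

Multiples of 5: 238. Multiples of 11: 108. Of both (lcm=55): 21.
By inclusion-exclusion: 238 + 108 - 21.

Final answer: 325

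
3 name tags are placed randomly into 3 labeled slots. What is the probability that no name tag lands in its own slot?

Use the recurrence D(n) = (n-1)(D(n-1) + D(n-2)) with D(0)=1, D(1)=0.
Building up: D(2)=1, D(3)=2.
Total arrangements: 3! = 6.
Probability = D(3)/3! = 1/3.

Final answer: D(3)/3! = 2/6 = 0.333333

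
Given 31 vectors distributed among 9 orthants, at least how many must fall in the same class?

By pigeonhole with 31 objects and 9 categories: ceiling(31/9).

Final answer: 4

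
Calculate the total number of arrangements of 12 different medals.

The number of ways to arrange 12 distinct objects is 12!.

Final answer: 12! = 479001600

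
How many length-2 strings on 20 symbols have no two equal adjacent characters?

Let g(n) count such strings. g(1) = 20, and each valid string of length n-1 extends in 19 ways (any symbol but the last), so g(n) = 19 g(n-1).
Total: g(2) = 20 x 19^1.

Final answer: 20 x 19^{1} = 380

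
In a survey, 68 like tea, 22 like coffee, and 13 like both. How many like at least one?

|A union B| = |A| + |B| - |A intersect B| = 68 + 22 - 13.

Final answer: 77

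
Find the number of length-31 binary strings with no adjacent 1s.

Let a(n) count valid strings. If the last bit is 0 the prefix is any valid string of length n-1; if it is 1 the string must end in 01 with a valid prefix of length n-2. So a(n) = a(n-1) + a(n-2), a(1)=2, a(2)=3.
Computing successive values: a(1)=2, a(2)=3, a(3)=5, a(4)=8, a(5)=13, a(6)=21, a(7)=34, a(8)=55, a(9)=89, a(10)=144, a(11)=233, a(12)=377, a(13)=610, a(14)=987, a(15)=1597, a(16)=2584, a(17)=4181, a(18)=6765, a(19)=10946, a(20)=17711, a(21)=28657, a(22)=46368, a(23)=75025, a(24)=121393, a(25)=196418, a(26)=317811, a(27)=514229, a(28)=832040, a(29)=1346269, a(30)=2178309, a(31)=3524578.

Final answer: 3524578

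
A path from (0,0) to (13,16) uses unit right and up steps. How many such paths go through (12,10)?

Paths (0,0)->(12,10): C(22,10) = 646646.
Paths (12,10)->(13,16): C(7,6) = 7.
By multiplication principle: 646646 x 7.

Final answer: 4526522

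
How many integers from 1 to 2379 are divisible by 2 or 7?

Multiples of 2: 1189. Multiples of 7: 339. Of both (lcm=14): 169.
By inclusion-exclusion: 1189 + 339 - 169.

Final answer: 1359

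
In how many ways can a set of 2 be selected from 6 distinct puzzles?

C(6,2) = 6!/(2! x (6-2)!).

Final answer: C(6,2) = 15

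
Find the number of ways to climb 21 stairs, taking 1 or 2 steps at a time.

Condition on the final move: it is a 1-step (f(n-1) ways to get there) or a 2-step (f(n-2) ways), so f(n) = f(n-1) + f(n-2), with f(1)=1, f(2)=2.
Building up term by term: f(1)=1, f(2)=2, f(3)=3, f(4)=5, f(5)=8, f(6)=13, f(7)=21, f(8)=34, f(9)=55, f(10)=89, f(11)=144, f(12)=233, f(13)=377, f(14)=610, f(15)=987, f(16)=1597, f(17)=2584, f(18)=4181, f(19)=6765, f(20)=10946, f(21)=17711.

Final answer: 17711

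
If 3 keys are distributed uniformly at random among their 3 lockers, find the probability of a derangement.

Use the recurrence D(n) = (n-1)(D(n-1) + D(n-2)) with D(0)=1, D(1)=0.
Building up: D(2)=1, D(3)=2.
Total arrangements: 3! = 6.
Probability = D(3)/3! = 1/3.

Final answer: D(3)/3! = 2/6 = 0.333333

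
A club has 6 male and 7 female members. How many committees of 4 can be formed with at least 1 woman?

Sum over valid woman counts:
C(7,1)C(6,3) = 140
C(7,2)C(6,2) = 315
C(7,3)C(6,1) = 210
C(7,4)C(6,0) = 35
Total: 140 + 315 + 210 + 35.

Final answer: 700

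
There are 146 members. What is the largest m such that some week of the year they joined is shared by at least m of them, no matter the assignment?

There are 52 possible values for week of the year they joined. With 146 members and 52 categories, by pigeonhole: ceiling(146/52).

Final answer: 3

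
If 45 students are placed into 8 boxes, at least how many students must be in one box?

By the pigeonhole principle: ceiling(45/8).

Final answer: 6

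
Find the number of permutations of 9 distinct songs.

The number of ways to arrange 9 distinct objects is 9!.

Final answer: 9! = 362880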